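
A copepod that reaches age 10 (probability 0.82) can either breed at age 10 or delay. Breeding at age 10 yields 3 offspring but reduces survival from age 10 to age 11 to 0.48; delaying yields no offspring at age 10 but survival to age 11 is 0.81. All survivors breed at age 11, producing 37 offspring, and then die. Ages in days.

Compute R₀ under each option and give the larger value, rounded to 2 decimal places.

breed at age 10: R₀ = 0.82 × (3 + 0.48 × 37) = 0.82 × 20.7600 = 17.0232
delay to age 11: R₀ = 0.82 × (0.81 × 37) = 0.82 × 29.9700 = 24.5754
Higher: delay to age 11 (24.5754).

24.58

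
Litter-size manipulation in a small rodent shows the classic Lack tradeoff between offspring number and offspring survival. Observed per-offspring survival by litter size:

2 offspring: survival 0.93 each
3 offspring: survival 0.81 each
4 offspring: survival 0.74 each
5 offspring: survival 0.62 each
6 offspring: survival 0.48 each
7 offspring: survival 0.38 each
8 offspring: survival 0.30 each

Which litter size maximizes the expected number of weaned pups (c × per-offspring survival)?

Expected weaned pups = c × s(c):
  c=2: 2 × 0.93 = 1.860
  c=3: 3 × 0.81 = 2.430
  c=4: 4 × 0.74 = 2.960
  c=5: 5 × 0.62 = 3.100
  c=6: 6 × 0.48 = 2.880
  c=7: 7 × 0.38 = 2.660
  c=8: 8 × 0.30 = 2.400
Maximum at c = 5 (3.100 weaned pups).

5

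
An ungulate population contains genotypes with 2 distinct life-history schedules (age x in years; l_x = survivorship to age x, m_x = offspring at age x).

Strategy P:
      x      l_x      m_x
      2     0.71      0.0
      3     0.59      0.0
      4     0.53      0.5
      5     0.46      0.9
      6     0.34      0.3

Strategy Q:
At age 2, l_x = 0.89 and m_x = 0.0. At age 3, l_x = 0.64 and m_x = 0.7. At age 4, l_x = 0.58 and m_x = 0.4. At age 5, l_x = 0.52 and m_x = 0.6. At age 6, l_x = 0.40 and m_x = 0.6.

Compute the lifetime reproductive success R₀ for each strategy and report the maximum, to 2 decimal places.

1.23

Strategy P: R₀ = 0.71×0.0 + 0.59×0.0 + 0.53×0.5 + 0.46×0.9 + 0.34×0.3 = 0.7810
Strategy Q: R₀ = 0.89×0.0 + 0.64×0.7 + 0.58×0.4 + 0.52×0.6 + 0.40×0.6 = 1.2320
Highest R₀: strategy Q with 1.2320.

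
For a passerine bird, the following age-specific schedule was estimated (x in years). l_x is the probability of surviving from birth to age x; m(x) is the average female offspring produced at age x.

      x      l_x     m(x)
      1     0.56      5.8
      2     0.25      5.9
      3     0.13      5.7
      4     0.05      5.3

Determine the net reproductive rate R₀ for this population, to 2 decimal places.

R₀ = Σ l_x m(x):
  age 1: 0.56 × 5.8 = 3.2480
  age 2: 0.25 × 5.9 = 1.4750
  age 3: 0.13 × 5.7 = 0.7410
  age 4: 0.05 × 5.3 = 0.2650
R₀ = 3.2480 + 1.4750 + 0.7410 + 0.2650 = 5.7290

5.73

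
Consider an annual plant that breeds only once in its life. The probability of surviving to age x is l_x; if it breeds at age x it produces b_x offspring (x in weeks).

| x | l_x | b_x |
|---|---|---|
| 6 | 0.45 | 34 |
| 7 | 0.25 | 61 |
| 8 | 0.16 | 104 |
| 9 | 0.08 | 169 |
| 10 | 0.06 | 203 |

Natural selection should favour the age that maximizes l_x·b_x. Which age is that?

Expected offspring if breeding at age x = l_x × b_x:
  age 6: 0.45 × 34 = 15.300
  age 7: 0.25 × 61 = 15.250
  age 8: 0.16 × 104 = 16.640
  age 9: 0.08 × 169 = 13.520
  age 10: 0.06 × 203 = 12.180
Maximum at age 8 (16.640).

8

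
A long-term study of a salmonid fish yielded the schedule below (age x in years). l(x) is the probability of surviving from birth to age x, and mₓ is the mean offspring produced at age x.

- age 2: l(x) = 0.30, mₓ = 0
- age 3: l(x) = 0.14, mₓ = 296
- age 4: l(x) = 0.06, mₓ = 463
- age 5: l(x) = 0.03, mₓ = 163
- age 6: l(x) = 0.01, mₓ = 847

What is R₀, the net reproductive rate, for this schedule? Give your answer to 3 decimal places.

82.580

R₀ = Σ l(x) mₓ:
  age 2: 0.30 × 0 = 0.0000
  age 3: 0.14 × 296 = 41.4400
  age 4: 0.06 × 463 = 27.7800
  age 5: 0.03 × 163 = 4.8900
  age 6: 0.01 × 847 = 8.4700
R₀ = 0.0000 + 41.4400 + 27.7800 + 4.8900 + 8.4700 = 82.5800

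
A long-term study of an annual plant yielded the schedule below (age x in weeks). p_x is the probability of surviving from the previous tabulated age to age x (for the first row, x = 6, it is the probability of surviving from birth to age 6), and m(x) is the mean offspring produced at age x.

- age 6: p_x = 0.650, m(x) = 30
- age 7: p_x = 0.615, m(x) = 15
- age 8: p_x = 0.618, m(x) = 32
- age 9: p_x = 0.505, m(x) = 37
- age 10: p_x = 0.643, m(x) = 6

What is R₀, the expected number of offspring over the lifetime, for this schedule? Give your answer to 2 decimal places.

38.50

Survivorship from birth: l_x = p_6·p_7·…·p_x.
  l_6 = 0.65000
  l_7 = 0.39975
  l_8 = 0.24705
  l_9 = 0.12476
  l_10 = 0.08022
R₀ = Σ l_x m(x):
  age 6: 0.65000 × 30 = 19.5000
  age 7: 0.39975 × 15 = 5.9962
  age 8: 0.24705 × 32 = 7.9056
  age 9: 0.12476 × 37 = 4.6161
  age 10: 0.08022 × 6 = 0.4813
R₀ = 19.5000 + 5.9962 + 7.9056 + 4.6161 + 0.4813 = 38.4993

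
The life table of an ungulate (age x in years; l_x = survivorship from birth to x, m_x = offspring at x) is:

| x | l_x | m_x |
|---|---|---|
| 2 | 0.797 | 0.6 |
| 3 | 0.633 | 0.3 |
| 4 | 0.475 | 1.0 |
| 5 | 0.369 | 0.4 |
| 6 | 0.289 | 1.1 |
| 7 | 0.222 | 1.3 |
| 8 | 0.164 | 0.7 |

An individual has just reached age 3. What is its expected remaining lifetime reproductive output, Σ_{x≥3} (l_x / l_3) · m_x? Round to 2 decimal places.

2.42

l_3 = 0.633. Conditional survival from age 3 to x is l_x / l_3.
  x=3: (0.633/0.633) × 0.3 = 0.3000
  x=4: (0.475/0.633) × 1.0 = 0.7504
  x=5: (0.369/0.633) × 0.4 = 0.2332
  x=6: (0.289/0.633) × 1.1 = 0.5022
  x=7: (0.222/0.633) × 1.3 = 0.4559
  x=8: (0.164/0.633) × 0.7 = 0.1814
Sum = 0.3000 + 0.7504 + 0.2332 + 0.5022 + 0.4559 + 0.1814 = 2.4231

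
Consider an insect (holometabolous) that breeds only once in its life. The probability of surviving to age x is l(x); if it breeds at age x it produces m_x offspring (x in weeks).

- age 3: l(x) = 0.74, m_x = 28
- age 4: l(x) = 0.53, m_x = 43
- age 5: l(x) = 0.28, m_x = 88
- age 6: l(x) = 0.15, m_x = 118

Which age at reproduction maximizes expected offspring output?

Expected offspring if breeding at age x = l(x) × m_x:
  age 3: 0.74 × 28 = 20.720
  age 4: 0.53 × 43 = 22.790
  age 5: 0.28 × 88 = 24.640
  age 6: 0.15 × 118 = 17.700
Maximum at age 5 (24.640).

5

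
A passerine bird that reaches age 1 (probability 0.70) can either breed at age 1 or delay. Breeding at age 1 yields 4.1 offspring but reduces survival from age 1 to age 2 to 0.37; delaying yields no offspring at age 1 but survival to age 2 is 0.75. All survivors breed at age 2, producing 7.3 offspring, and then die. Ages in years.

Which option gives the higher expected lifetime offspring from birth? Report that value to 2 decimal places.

breed at age 1: R₀ = 0.70 × (4.1 + 0.37 × 7.3) = 0.70 × 6.8010 = 4.7607
delay to age 2: R₀ = 0.70 × (0.75 × 7.3) = 0.70 × 5.4750 = 3.8325
Higher: breed at age 1 (4.7607).

4.76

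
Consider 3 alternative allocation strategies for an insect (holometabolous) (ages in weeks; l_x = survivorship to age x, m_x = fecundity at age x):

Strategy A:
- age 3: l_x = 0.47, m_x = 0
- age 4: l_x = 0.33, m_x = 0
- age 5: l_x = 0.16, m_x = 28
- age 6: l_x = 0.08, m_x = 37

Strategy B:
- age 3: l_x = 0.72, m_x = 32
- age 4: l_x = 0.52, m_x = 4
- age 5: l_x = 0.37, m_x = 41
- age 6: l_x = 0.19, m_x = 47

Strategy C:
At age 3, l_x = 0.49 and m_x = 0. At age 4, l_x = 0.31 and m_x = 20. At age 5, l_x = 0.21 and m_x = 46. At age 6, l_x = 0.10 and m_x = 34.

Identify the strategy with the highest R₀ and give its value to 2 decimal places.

Strategy A: R₀ = 0.47×0 + 0.33×0 + 0.16×28 + 0.08×37 = 7.4400
Strategy B: R₀ = 0.72×32 + 0.52×4 + 0.37×41 + 0.19×47 = 49.2200
Strategy C: R₀ = 0.49×0 + 0.31×20 + 0.21×46 + 0.10×34 = 19.2600
Highest R₀: strategy B with 49.2200.

49.22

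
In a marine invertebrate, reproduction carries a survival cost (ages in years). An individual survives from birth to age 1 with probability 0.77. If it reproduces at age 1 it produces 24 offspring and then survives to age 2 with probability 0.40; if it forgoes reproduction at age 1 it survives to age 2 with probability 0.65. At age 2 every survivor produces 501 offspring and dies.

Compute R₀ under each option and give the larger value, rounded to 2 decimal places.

250.75

breed at age 1: R₀ = 0.77 × (24 + 0.40 × 501) = 0.77 × 224.4000 = 172.7880
delay to age 2: R₀ = 0.77 × (0.65 × 501) = 0.77 × 325.6500 = 250.7505
Higher: delay to age 2 (250.7505).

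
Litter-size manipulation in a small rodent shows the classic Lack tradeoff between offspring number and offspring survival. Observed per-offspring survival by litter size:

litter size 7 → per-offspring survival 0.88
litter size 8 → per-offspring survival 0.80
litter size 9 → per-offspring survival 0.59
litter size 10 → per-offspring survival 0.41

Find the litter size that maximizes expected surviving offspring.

8

Expected surviving offspring = c × s(c):
  c=7: 7 × 0.88 = 6.160
  c=8: 8 × 0.80 = 6.400
  c=9: 9 × 0.59 = 5.310
  c=10: 10 × 0.41 = 4.100
Maximum at c = 8 (6.400 surviving offspring).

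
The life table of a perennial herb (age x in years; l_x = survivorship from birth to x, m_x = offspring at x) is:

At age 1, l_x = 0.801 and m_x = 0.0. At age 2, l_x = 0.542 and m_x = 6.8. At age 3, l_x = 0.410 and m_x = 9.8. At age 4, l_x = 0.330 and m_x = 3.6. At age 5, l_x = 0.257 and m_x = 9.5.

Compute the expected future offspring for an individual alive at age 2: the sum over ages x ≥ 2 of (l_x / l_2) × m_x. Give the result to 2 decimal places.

l_2 = 0.542. Conditional survival from age 2 to x is l_x / l_2.
  x=2: (0.542/0.542) × 6.8 = 6.8000
  x=3: (0.410/0.542) × 9.8 = 7.4133
  x=4: (0.330/0.542) × 3.6 = 2.1919
  x=5: (0.257/0.542) × 9.5 = 4.5046
Sum = 6.8000 + 7.4133 + 2.1919 + 4.5046 = 20.9098

20.91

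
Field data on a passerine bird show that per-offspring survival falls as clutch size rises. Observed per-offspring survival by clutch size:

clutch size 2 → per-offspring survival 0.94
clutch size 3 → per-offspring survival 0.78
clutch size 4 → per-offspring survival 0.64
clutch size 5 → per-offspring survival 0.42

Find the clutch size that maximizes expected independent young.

Expected independent young = c × s(c):
  c=2: 2 × 0.94 = 1.880
  c=3: 3 × 0.78 = 2.340
  c=4: 4 × 0.64 = 2.560
  c=5: 5 × 0.42 = 2.100
Maximum at c = 4 (2.560 independent young).

4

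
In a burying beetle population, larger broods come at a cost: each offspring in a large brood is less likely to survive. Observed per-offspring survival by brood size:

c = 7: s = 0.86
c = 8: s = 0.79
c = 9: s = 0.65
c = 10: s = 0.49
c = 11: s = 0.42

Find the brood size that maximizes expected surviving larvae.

Expected surviving larvae = c × s(c):
  c=7: 7 × 0.86 = 6.020
  c=8: 8 × 0.79 = 6.320
  c=9: 9 × 0.65 = 5.850
  c=10: 10 × 0.49 = 4.900
  c=11: 11 × 0.42 = 4.620
Maximum at c = 8 (6.320 surviving larvae).

8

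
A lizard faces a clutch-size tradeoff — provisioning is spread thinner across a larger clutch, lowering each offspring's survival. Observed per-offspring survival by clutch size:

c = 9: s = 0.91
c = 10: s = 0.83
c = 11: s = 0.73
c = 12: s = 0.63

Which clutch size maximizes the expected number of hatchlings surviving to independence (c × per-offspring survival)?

10

Expected hatchlings surviving to independence = c × s(c):
  c=9: 9 × 0.91 = 8.190
  c=10: 10 × 0.83 = 8.300
  c=11: 11 × 0.73 = 8.030
  c=12: 12 × 0.63 = 7.560
Maximum at c = 10 (8.300 hatchlings surviving to independence).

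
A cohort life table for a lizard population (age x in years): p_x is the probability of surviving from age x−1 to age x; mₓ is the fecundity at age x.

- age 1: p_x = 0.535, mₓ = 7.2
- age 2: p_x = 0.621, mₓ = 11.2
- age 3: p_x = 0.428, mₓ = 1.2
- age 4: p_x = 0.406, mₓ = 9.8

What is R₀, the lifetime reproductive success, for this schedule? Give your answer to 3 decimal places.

8.309

Survivorship from birth: l_x = p_1·p_2·…·p_x.
  l_1 = 0.53500
  l_2 = 0.33224
  l_3 = 0.14220
  l_4 = 0.05773
R₀ = Σ l_x mₓ:
  age 1: 0.53500 × 7.2 = 3.8520
  age 2: 0.33224 × 11.2 = 3.7211
  age 3: 0.14220 × 1.2 = 0.1706
  age 4: 0.05773 × 9.8 = 0.5658
R₀ = 3.8520 + 3.7211 + 0.1706 + 0.5658 = 8.3095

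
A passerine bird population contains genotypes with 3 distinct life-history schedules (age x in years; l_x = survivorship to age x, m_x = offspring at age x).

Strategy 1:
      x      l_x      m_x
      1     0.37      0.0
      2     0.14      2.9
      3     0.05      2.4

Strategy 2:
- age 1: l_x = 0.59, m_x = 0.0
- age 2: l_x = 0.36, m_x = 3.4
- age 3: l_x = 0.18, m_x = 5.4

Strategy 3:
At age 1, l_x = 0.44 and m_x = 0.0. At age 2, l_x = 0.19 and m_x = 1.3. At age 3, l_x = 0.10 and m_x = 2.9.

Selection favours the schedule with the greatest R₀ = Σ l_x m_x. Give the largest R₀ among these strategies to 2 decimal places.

Strategy 1: R₀ = 0.37×0.0 + 0.14×2.9 + 0.05×2.4 = 0.5260
Strategy 2: R₀ = 0.59×0.0 + 0.36×3.4 + 0.18×5.4 = 2.1960
Strategy 3: R₀ = 0.44×0.0 + 0.19×1.3 + 0.10×2.9 = 0.5370
Highest R₀: strategy 2 with 2.1960.

2.20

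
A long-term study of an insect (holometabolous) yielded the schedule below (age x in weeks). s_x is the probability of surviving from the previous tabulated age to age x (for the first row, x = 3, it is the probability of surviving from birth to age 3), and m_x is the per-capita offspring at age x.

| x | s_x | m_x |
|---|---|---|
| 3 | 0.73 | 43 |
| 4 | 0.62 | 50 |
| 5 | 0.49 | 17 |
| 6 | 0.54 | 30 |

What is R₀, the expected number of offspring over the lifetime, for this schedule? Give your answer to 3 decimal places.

Survivorship from birth: l_x = s_3·s_4·…·s_x.
  l_3 = 0.73000
  l_4 = 0.45260
  l_5 = 0.22177
  l_6 = 0.11976
R₀ = Σ l_x m_x:
  age 3: 0.73000 × 43 = 31.3900
  age 4: 0.45260 × 50 = 22.6300
  age 5: 0.22177 × 17 = 3.7701
  age 6: 0.11976 × 30 = 3.5928
R₀ = 31.3900 + 22.6300 + 3.7701 + 3.5928 = 61.3829

61.383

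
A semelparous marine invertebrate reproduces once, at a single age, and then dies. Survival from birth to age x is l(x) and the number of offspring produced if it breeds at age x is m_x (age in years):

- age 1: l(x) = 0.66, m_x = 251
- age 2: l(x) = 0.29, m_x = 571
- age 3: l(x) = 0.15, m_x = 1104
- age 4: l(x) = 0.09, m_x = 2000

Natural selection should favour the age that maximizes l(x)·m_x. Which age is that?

4

Expected offspring if breeding at age x = l(x) × m_x:
  age 1: 0.66 × 251 = 165.660
  age 2: 0.29 × 571 = 165.590
  age 3: 0.15 × 1104 = 165.600
  age 4: 0.09 × 2000 = 180.000
Maximum at age 4 (180.000).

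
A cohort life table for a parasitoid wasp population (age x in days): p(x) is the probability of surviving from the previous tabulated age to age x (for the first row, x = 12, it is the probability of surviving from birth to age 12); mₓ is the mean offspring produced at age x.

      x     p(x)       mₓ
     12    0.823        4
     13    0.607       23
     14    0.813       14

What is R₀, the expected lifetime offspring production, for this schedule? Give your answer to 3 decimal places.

Survivorship from birth: l_x = p_12·p_13·…·p_x.
  l_12 = 0.82300
  l_13 = 0.49956
  l_14 = 0.40614
R₀ = Σ l_x mₓ:
  age 12: 0.82300 × 4 = 3.2920
  age 13: 0.49956 × 23 = 11.4899
  age 14: 0.40614 × 14 = 5.6860
R₀ = 3.2920 + 11.4899 + 5.6860 = 20.4678

20.468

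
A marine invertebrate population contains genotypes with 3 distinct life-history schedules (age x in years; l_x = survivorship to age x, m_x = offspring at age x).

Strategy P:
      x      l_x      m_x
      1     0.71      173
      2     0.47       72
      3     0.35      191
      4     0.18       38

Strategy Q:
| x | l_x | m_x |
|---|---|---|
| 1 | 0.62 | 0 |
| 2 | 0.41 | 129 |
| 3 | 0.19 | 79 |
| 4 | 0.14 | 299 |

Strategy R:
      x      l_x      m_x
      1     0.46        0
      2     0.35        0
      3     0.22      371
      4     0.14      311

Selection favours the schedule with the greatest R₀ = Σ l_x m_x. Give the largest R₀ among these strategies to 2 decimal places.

Strategy P: R₀ = 0.71×173 + 0.47×72 + 0.35×191 + 0.18×38 = 230.3600
Strategy Q: R₀ = 0.62×0 + 0.41×129 + 0.19×79 + 0.14×299 = 109.7600
Strategy R: R₀ = 0.46×0 + 0.35×0 + 0.22×371 + 0.14×311 = 125.1600
Highest R₀: strategy P with 230.3600.

230.36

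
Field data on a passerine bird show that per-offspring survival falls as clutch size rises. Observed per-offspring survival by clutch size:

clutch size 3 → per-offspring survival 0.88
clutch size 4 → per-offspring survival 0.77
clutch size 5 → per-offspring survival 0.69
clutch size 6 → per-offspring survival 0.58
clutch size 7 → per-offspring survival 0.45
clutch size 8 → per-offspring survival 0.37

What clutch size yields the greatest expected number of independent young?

6

Expected independent young = c × s(c):
  c=3: 3 × 0.88 = 2.640
  c=4: 4 × 0.77 = 3.080
  c=5: 5 × 0.69 = 3.450
  c=6: 6 × 0.58 = 3.480
  c=7: 7 × 0.45 = 3.150
  c=8: 8 × 0.37 = 2.960
Maximum at c = 6 (3.480 independent young).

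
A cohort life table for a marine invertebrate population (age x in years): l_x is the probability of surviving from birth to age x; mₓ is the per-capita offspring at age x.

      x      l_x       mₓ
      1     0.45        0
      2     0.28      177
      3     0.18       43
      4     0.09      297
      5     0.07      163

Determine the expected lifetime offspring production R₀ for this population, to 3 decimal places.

R₀ = Σ l_x mₓ:
  age 1: 0.45 × 0 = 0.0000
  age 2: 0.28 × 177 = 49.5600
  age 3: 0.18 × 43 = 7.7400
  age 4: 0.09 × 297 = 26.7300
  age 5: 0.07 × 163 = 11.4100
R₀ = 0.0000 + 49.5600 + 7.7400 + 26.7300 + 11.4100 = 95.4400

95.440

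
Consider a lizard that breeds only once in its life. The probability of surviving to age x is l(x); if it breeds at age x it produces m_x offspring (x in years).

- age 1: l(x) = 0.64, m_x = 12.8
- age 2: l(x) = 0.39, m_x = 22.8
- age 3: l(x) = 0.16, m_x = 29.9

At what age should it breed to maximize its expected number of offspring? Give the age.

Expected offspring if breeding at age x = l(x) × m_x:
  age 1: 0.64 × 12.8 = 8.192
  age 2: 0.39 × 22.8 = 8.892
  age 3: 0.16 × 29.9 = 4.784
Maximum at age 2 (8.892).

2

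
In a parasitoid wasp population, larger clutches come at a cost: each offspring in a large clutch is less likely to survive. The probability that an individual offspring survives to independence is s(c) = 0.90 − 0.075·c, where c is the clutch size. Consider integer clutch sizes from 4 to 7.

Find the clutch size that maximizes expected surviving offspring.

6

Expected surviving offspring = c × s(c):
  c=4: 4 × 0.600 = 2.400
  c=5: 5 × 0.525 = 2.625
  c=6: 6 × 0.450 = 2.700
  c=7: 7 × 0.375 = 2.625
Maximum at c = 6 (2.700 surviving offspring).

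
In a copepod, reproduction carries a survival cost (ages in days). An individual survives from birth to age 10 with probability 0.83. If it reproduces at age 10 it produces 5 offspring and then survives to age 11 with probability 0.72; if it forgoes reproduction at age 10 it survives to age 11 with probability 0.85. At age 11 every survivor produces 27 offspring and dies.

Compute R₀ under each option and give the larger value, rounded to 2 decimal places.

breed at age 10: R₀ = 0.83 × (5 + 0.72 × 27) = 0.83 × 24.4400 = 20.2852
delay to age 11: R₀ = 0.83 × (0.85 × 27) = 0.83 × 22.9500 = 19.0485
Higher: breed at age 10 (20.2852).

20.29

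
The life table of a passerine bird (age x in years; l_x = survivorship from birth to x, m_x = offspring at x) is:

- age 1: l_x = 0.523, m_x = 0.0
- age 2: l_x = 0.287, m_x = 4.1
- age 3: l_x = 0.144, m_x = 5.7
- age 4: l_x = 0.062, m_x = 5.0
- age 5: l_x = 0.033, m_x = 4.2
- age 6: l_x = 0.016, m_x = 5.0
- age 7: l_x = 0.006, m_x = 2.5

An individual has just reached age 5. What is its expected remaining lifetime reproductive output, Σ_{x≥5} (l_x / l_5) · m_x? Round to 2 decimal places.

7.08

l_5 = 0.033. Conditional survival from age 5 to x is l_x / l_5.
  x=5: (0.033/0.033) × 4.2 = 4.2000
  x=6: (0.016/0.033) × 5.0 = 2.4242
  x=7: (0.006/0.033) × 2.5 = 0.4545
Sum = 4.2000 + 2.4242 + 0.4545 = 7.0788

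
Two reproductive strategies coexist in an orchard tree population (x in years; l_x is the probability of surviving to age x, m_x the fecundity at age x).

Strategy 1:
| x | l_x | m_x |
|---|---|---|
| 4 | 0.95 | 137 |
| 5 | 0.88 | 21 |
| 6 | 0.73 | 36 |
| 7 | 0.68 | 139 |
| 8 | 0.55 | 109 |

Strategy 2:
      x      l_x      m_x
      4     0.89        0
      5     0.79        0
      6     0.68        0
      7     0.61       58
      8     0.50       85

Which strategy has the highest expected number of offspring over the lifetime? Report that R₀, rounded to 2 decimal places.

329.38

Strategy 1: R₀ = 0.95×137 + 0.88×21 + 0.73×36 + 0.68×139 + 0.55×109 = 329.3800
Strategy 2: R₀ = 0.89×0 + 0.79×0 + 0.68×0 + 0.61×58 + 0.50×85 = 77.8800
Highest R₀: strategy 1 with 329.3800.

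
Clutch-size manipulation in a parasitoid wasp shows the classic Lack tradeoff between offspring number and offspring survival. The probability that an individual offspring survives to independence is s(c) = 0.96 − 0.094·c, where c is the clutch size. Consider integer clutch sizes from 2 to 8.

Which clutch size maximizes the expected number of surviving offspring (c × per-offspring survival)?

5

Expected surviving offspring = c × s(c):
  c=2: 2 × 0.772 = 1.544
  c=3: 3 × 0.678 = 2.034
  c=4: 4 × 0.584 = 2.336
  c=5: 5 × 0.490 = 2.450
  c=6: 6 × 0.396 = 2.376
  c=7: 7 × 0.302 = 2.114
  c=8: 8 × 0.208 = 1.664
Maximum at c = 5 (2.450 surviving offspring).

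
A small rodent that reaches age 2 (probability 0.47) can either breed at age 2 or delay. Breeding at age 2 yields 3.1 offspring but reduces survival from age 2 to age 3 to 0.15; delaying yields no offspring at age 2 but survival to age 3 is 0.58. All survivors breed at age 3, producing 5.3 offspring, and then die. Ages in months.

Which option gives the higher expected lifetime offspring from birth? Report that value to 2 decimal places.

breed at age 2: R₀ = 0.47 × (3.1 + 0.15 × 5.3) = 0.47 × 3.8950 = 1.8306
delay to age 3: R₀ = 0.47 × (0.58 × 5.3) = 0.47 × 3.0740 = 1.4448
Higher: breed at age 2 (1.8306).

1.83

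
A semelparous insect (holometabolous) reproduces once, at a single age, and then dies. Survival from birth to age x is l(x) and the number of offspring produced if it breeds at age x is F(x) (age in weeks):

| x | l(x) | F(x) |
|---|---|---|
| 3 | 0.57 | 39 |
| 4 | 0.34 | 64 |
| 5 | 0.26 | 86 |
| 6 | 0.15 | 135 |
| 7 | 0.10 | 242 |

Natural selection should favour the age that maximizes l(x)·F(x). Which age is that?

Expected offspring if breeding at age x = l(x) × F(x):
  age 3: 0.57 × 39 = 22.230
  age 4: 0.34 × 64 = 21.760
  age 5: 0.26 × 86 = 22.360
  age 6: 0.15 × 135 = 20.250
  age 7: 0.10 × 242 = 24.200
Maximum at age 7 (24.200).

7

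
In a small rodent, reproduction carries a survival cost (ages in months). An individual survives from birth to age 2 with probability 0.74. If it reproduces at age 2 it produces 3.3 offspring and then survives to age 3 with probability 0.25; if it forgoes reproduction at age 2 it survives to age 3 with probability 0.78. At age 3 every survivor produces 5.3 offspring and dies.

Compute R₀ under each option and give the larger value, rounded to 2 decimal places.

breed at age 2: R₀ = 0.74 × (3.3 + 0.25 × 5.3) = 0.74 × 4.6250 = 3.4225
delay to age 3: R₀ = 0.74 × (0.78 × 5.3) = 0.74 × 4.1340 = 3.0592
Higher: breed at age 2 (3.4225).

3.42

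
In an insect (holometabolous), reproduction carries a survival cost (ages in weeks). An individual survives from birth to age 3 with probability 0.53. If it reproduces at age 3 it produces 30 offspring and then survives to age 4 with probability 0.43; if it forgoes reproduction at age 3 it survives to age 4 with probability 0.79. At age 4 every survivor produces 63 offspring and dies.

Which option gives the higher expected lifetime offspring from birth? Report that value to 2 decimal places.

breed at age 3: R₀ = 0.53 × (30 + 0.43 × 63) = 0.53 × 57.0900 = 30.2577
delay to age 4: R₀ = 0.53 × (0.79 × 63) = 0.53 × 49.7700 = 26.3781
Higher: breed at age 3 (30.2577).

30.26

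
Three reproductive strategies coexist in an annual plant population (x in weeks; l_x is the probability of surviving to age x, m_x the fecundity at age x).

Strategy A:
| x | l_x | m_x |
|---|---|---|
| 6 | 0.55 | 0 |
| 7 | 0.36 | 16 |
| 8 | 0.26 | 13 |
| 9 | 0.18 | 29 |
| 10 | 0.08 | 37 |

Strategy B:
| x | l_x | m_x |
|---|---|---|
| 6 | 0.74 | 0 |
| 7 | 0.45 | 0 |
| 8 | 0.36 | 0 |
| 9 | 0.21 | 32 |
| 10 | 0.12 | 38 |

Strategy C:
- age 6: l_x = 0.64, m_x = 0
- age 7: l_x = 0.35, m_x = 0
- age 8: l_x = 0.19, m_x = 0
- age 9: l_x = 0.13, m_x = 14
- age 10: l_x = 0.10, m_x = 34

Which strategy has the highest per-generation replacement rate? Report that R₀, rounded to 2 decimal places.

17.32

Strategy A: R₀ = 0.55×0 + 0.36×16 + 0.26×13 + 0.18×29 + 0.08×37 = 17.3200
Strategy B: R₀ = 0.74×0 + 0.45×0 + 0.36×0 + 0.21×32 + 0.12×38 = 11.2800
Strategy C: R₀ = 0.64×0 + 0.35×0 + 0.19×0 + 0.13×14 + 0.10×34 = 5.2200
Highest R₀: strategy A with 17.3200.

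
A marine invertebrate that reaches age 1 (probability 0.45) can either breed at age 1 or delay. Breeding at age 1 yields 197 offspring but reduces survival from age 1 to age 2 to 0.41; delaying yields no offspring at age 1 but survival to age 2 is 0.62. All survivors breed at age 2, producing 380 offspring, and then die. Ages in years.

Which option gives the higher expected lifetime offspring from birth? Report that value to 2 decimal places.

breed at age 1: R₀ = 0.45 × (197 + 0.41 × 380) = 0.45 × 352.8000 = 158.7600
delay to age 2: R₀ = 0.45 × (0.62 × 380) = 0.45 × 235.6000 = 106.0200
Higher: breed at age 1 (158.7600).

158.76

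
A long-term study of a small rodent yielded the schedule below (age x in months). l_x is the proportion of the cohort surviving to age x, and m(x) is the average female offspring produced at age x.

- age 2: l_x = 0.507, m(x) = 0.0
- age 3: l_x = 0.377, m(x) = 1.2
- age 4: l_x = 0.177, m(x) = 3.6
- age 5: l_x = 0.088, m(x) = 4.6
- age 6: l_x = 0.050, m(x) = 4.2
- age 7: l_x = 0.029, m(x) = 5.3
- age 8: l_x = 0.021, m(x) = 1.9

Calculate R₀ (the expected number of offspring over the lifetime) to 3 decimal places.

R₀ = Σ l_x m(x):
  age 2: 0.507 × 0.0 = 0.0000
  age 3: 0.377 × 1.2 = 0.4524
  age 4: 0.177 × 3.6 = 0.6372
  age 5: 0.088 × 4.6 = 0.4048
  age 6: 0.050 × 4.2 = 0.2100
  age 7: 0.029 × 5.3 = 0.1537
  age 8: 0.021 × 1.9 = 0.0399
R₀ = 0.0000 + 0.4524 + 0.6372 + 0.4048 + 0.2100 + 0.1537 + 0.0399 = 1.8980

1.898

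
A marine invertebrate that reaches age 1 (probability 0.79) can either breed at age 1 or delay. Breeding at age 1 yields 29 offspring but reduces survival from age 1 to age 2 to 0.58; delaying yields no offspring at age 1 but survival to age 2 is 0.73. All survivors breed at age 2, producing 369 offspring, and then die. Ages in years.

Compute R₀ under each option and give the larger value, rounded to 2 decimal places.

breed at age 1: R₀ = 0.79 × (29 + 0.58 × 369) = 0.79 × 243.0200 = 191.9858
delay to age 2: R₀ = 0.79 × (0.73 × 369) = 0.79 × 269.3700 = 212.8023
Higher: delay to age 2 (212.8023).

212.80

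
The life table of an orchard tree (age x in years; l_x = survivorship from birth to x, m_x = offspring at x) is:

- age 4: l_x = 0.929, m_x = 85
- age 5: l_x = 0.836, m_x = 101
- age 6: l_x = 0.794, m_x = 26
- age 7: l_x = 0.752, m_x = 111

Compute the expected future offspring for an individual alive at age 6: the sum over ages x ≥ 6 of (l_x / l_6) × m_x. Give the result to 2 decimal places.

131.13

l_6 = 0.794. Conditional survival from age 6 to x is l_x / l_6.
  x=6: (0.794/0.794) × 26 = 26.0000
  x=7: (0.752/0.794) × 111 = 105.1285
Sum = 26.0000 + 105.1285 = 131.1285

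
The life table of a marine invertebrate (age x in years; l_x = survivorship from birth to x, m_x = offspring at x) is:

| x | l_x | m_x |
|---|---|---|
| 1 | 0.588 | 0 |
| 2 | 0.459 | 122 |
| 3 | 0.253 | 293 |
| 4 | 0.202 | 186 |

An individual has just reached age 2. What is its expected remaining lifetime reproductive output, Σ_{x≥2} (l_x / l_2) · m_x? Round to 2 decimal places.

l_2 = 0.459. Conditional survival from age 2 to x is l_x / l_2.
  x=2: (0.459/0.459) × 122 = 122.0000
  x=3: (0.253/0.459) × 293 = 161.5011
  x=4: (0.202/0.459) × 186 = 81.8562
Sum = 122.0000 + 161.5011 + 81.8562 = 365.3573

365.36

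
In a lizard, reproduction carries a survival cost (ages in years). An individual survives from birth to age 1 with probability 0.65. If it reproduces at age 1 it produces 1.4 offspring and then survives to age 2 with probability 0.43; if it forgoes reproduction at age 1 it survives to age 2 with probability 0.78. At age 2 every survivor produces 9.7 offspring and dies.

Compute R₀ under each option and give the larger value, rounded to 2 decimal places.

breed at age 1: R₀ = 0.65 × (1.4 + 0.43 × 9.7) = 0.65 × 5.5710 = 3.6212
delay to age 2: R₀ = 0.65 × (0.78 × 9.7) = 0.65 × 7.5660 = 4.9179
Higher: delay to age 2 (4.9179).

4.92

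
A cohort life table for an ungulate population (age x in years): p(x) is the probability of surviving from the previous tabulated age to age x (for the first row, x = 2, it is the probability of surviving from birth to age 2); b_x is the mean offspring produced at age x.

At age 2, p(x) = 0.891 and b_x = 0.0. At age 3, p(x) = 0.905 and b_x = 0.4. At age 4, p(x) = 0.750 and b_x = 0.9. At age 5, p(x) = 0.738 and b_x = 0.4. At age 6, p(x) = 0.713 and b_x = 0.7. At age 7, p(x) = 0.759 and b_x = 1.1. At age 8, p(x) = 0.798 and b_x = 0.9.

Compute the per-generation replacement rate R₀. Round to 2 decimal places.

1.71

Survivorship from birth: l_x = p_2·p_3·…·p_x.
  l_2 = 0.89100
  l_3 = 0.80636
  l_4 = 0.60477
  l_5 = 0.44632
  l_6 = 0.31822
  l_7 = 0.24153
  l_8 = 0.19274
R₀ = Σ l_x b_x:
  age 2: 0.89100 × 0.0 = 0.0000
  age 3: 0.80636 × 0.4 = 0.3225
  age 4: 0.60477 × 0.9 = 0.5443
  age 5: 0.44632 × 0.4 = 0.1785
  age 6: 0.31822 × 0.7 = 0.2228
  age 7: 0.24153 × 1.1 = 0.2657
  age 8: 0.19274 × 0.9 = 0.1735
R₀ = 0.0000 + 0.3225 + 0.5443 + 0.1785 + 0.2228 + 0.2657 + 0.1735 = 1.7073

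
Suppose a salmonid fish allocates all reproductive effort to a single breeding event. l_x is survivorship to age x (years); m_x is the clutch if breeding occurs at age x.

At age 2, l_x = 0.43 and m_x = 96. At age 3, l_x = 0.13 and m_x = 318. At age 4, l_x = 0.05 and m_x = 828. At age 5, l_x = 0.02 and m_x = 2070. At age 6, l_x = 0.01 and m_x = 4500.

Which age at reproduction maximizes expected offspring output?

6

Expected offspring if breeding at age x = l_x × m_x:
  age 2: 0.43 × 96 = 41.280
  age 3: 0.13 × 318 = 41.340
  age 4: 0.05 × 828 = 41.400
  age 5: 0.02 × 2070 = 41.400
  age 6: 0.01 × 4500 = 45.000
Maximum at age 6 (45.000).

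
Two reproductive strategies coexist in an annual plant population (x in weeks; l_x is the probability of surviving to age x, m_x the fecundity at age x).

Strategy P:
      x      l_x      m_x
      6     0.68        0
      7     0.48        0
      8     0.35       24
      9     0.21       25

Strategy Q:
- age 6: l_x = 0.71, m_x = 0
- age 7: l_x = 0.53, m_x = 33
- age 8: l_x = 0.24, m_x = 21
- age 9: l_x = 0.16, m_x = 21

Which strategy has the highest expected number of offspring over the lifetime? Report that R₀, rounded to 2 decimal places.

25.89

Strategy P: R₀ = 0.68×0 + 0.48×0 + 0.35×24 + 0.21×25 = 13.6500
Strategy Q: R₀ = 0.71×0 + 0.53×33 + 0.24×21 + 0.16×21 = 25.8900
Highest R₀: strategy Q with 25.8900.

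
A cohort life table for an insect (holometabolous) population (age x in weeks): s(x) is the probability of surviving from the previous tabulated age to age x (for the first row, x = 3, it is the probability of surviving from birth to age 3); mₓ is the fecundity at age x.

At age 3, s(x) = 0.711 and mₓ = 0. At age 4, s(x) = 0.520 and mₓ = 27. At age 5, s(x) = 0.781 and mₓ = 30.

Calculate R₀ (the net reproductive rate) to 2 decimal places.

18.64

Survivorship from birth: l_x = s_3·s_4·…·s_x.
  l_3 = 0.71100
  l_4 = 0.36972
  l_5 = 0.28875
R₀ = Σ l_x mₓ:
  age 3: 0.71100 × 0 = 0.0000
  age 4: 0.36972 × 27 = 9.9824
  age 5: 0.28875 × 30 = 8.6625
R₀ = 0.0000 + 9.9824 + 8.6625 = 18.6449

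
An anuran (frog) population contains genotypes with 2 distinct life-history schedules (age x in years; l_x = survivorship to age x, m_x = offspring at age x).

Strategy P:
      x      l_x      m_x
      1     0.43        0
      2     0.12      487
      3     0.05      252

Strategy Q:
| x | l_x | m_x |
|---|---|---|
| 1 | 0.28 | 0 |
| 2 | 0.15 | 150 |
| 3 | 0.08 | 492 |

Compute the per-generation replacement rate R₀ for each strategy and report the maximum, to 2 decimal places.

Strategy P: R₀ = 0.43×0 + 0.12×487 + 0.05×252 = 71.0400
Strategy Q: R₀ = 0.28×0 + 0.15×150 + 0.08×492 = 61.8600
Highest R₀: strategy P with 71.0400.

71.04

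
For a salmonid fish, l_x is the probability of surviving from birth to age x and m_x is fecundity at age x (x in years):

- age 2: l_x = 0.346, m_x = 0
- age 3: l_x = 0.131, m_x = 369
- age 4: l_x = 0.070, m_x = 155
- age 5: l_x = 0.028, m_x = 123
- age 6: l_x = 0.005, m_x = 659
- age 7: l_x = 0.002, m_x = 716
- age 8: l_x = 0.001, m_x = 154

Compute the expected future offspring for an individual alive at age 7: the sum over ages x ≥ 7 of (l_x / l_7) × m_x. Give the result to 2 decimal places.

l_7 = 0.002. Conditional survival from age 7 to x is l_x / l_7.
  x=7: (0.002/0.002) × 716 = 716.0000
  x=8: (0.001/0.002) × 154 = 77.0000
Sum = 716.0000 + 77.0000 = 793.0000

793.00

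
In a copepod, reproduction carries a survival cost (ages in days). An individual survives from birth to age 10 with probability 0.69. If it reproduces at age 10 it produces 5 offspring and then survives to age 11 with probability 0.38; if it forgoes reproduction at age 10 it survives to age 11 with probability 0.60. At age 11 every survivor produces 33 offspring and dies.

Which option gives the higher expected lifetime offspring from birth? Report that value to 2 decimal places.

breed at age 10: R₀ = 0.69 × (5 + 0.38 × 33) = 0.69 × 17.5400 = 12.1026
delay to age 11: R₀ = 0.69 × (0.60 × 33) = 0.69 × 19.8000 = 13.6620
Higher: delay to age 11 (13.6620).

13.66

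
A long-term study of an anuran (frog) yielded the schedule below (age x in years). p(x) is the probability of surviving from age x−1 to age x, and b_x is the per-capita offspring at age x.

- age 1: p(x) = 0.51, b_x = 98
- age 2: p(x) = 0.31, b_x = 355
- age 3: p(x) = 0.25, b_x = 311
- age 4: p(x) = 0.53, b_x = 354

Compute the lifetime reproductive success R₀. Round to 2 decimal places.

Survivorship from birth: l_x = p_1·p_2·…·p_x.
  l_1 = 0.51000
  l_2 = 0.15810
  l_3 = 0.03952
  l_4 = 0.02095
R₀ = Σ l_x b_x:
  age 1: 0.51000 × 98 = 49.9800
  age 2: 0.15810 × 355 = 56.1255
  age 3: 0.03952 × 311 = 12.2907
  age 4: 0.02095 × 354 = 7.4163
R₀ = 49.9800 + 56.1255 + 12.2907 + 7.4163 = 125.8125

125.81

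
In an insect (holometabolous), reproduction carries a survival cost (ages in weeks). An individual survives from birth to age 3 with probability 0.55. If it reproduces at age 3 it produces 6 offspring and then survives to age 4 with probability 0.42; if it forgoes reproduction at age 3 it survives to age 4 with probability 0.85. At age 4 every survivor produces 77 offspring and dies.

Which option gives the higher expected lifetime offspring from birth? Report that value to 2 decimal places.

36.00

breed at age 3: R₀ = 0.55 × (6 + 0.42 × 77) = 0.55 × 38.3400 = 21.0870
delay to age 4: R₀ = 0.55 × (0.85 × 77) = 0.55 × 65.4500 = 35.9975
Higher: delay to age 4 (35.9975).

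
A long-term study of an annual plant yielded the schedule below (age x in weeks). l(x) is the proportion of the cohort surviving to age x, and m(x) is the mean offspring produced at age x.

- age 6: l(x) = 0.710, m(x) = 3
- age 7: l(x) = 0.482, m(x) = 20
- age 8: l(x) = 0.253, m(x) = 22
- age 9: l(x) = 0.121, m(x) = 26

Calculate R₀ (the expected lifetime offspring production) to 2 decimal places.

20.48

R₀ = Σ l(x) m(x):
  age 6: 0.710 × 3 = 2.1300
  age 7: 0.482 × 20 = 9.6400
  age 8: 0.253 × 22 = 5.5660
  age 9: 0.121 × 26 = 3.1460
R₀ = 2.1300 + 9.6400 + 5.5660 + 3.1460 = 20.4820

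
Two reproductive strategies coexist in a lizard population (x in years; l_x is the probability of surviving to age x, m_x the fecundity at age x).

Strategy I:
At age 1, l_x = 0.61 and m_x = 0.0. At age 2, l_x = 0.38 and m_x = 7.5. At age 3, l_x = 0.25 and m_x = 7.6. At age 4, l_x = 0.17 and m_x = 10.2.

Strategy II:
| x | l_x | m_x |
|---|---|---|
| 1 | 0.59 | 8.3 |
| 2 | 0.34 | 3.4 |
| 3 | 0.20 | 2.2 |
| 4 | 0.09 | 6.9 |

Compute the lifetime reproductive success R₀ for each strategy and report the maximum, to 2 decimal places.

Strategy I: R₀ = 0.61×0.0 + 0.38×7.5 + 0.25×7.6 + 0.17×10.2 = 6.4840
Strategy II: R₀ = 0.59×8.3 + 0.34×3.4 + 0.20×2.2 + 0.09×6.9 = 7.1140
Highest R₀: strategy II with 7.1140.

7.11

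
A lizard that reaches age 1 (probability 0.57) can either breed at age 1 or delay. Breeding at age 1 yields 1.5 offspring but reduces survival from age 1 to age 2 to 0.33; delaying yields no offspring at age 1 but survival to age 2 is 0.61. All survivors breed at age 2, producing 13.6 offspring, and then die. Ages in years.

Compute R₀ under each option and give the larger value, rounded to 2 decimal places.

4.73

breed at age 1: R₀ = 0.57 × (1.5 + 0.33 × 13.6) = 0.57 × 5.9880 = 3.4132
delay to age 2: R₀ = 0.57 × (0.61 × 13.6) = 0.57 × 8.2960 = 4.7287
Higher: delay to age 2 (4.7287).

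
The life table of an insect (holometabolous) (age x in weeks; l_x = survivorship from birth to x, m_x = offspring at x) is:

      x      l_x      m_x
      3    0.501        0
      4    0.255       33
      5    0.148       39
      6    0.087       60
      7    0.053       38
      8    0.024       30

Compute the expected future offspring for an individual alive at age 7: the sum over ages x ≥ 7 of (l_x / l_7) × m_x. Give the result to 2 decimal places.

l_7 = 0.053. Conditional survival from age 7 to x is l_x / l_7.
  x=7: (0.053/0.053) × 38 = 38.0000
  x=8: (0.024/0.053) × 30 = 13.5849
Sum = 38.0000 + 13.5849 = 51.5849

51.58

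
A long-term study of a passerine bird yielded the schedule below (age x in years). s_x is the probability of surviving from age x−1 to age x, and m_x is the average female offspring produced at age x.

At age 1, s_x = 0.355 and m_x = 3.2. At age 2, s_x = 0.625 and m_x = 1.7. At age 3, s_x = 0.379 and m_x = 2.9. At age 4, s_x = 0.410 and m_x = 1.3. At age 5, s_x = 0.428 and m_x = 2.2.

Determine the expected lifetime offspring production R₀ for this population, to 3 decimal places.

Survivorship from birth: l_x = s_1·s_2·…·s_x.
  l_1 = 0.35500
  l_2 = 0.22187
  l_3 = 0.08409
  l_4 = 0.03448
  l_5 = 0.01476
R₀ = Σ l_x m_x:
  age 1: 0.35500 × 3.2 = 1.1360
  age 2: 0.22187 × 1.7 = 0.3772
  age 3: 0.08409 × 2.9 = 0.2439
  age 4: 0.03448 × 1.3 = 0.0448
  age 5: 0.01476 × 2.2 = 0.0325
R₀ = 1.1360 + 0.3772 + 0.2439 + 0.0448 + 0.0325 = 1.8343

1.834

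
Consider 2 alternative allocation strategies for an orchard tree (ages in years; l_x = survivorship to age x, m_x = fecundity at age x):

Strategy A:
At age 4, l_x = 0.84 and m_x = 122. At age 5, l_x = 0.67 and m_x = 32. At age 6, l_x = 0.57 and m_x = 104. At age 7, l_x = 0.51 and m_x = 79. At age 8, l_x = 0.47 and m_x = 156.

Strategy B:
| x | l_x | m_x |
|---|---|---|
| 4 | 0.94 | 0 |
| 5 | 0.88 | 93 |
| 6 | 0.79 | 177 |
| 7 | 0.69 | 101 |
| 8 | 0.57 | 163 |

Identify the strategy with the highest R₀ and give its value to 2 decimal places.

384.27

Strategy A: R₀ = 0.84×122 + 0.67×32 + 0.57×104 + 0.51×79 + 0.47×156 = 296.8100
Strategy B: R₀ = 0.94×0 + 0.88×93 + 0.79×177 + 0.69×101 + 0.57×163 = 384.2700
Highest R₀: strategy B with 384.2700.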